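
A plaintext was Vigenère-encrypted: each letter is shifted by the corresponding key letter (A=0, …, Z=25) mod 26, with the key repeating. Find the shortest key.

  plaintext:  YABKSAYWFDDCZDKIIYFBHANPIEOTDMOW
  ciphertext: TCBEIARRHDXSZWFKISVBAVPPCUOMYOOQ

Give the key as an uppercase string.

VCAUQAT

  i= 0: T-Y = 21 → V
  i= 1: C-A =  2 → C
  i= 2: B-B =  0 → A
  i= 3: E-K = 20 → U
  i= 4: I-S = 16 → Q
  i= 5: A-A =  0 → A
  i= 6: R-Y = 19 → T
  i= 7: R-W = 21 → V
  i= 8: H-F =  2 → C
  i= 9: D-D =  0 → A
  i=10: X-D = 20 → U
  i=11: S-C = 16 → Q
  i=12: Z-Z =  0 → A
  i=13: W-D = 19 → T
  i=14: F-K = 21 → V
  i=15: K-I =  2 → C
  i=16: I-I =  0 → A
  i=17: S-Y = 20 → U
  i=18: V-F = 16 → Q
  i=19: B-B =  0 → A
  i=20: A-H = 19 → T
  i=21: V-A = 21 → V
  i=22: P-N =  2 → C
  i=23: P-P =  0 → A
  i=24: C-I = 20 → U
  i=25: U-E = 16 → Q
  i=26: O-O =  0 → A
  i=27: M-T = 19 → T
  i=28: Y-D = 21 → V
  i=29: O-M =  2 → C
  i=30: O-O =  0 → A
  i=31: Q-W = 20 → U
  shifts repeat with period 7: VCAUQAT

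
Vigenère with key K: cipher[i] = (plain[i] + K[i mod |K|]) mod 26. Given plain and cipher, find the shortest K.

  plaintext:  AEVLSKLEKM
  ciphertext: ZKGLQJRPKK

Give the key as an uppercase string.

  i= 0: Z-A = 25 → Z
  i= 1: K-E =  6 → G
  i= 2: G-V = 11 → L
  i= 3: L-L =  0 → A
  i= 4: Q-S = 24 → Y
  i= 5: J-K = 25 → Z
  i= 6: R-L =  6 → G
  i= 7: P-E = 11 → L
  i= 8: K-K =  0 → A
  i= 9: K-M = 24 → Y
  shifts repeat with period 5: ZGLAY

ZGLAY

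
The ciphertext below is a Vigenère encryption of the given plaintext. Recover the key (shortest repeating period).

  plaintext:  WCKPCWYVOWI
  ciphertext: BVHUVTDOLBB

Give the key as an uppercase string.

FTX

  i= 0: B-W =  5 → F
  i= 1: V-C = 19 → T
  i= 2: H-K = 23 → X
  i= 3: U-P =  5 → F
  i= 4: V-C = 19 → T
  i= 5: T-W = 23 → X
  i= 6: D-Y =  5 → F
  i= 7: O-V = 19 → T
  i= 8: L-O = 23 → X
  i= 9: B-W =  5 → F
  i=10: B-I = 19 → T
  shifts repeat with period 3: FTX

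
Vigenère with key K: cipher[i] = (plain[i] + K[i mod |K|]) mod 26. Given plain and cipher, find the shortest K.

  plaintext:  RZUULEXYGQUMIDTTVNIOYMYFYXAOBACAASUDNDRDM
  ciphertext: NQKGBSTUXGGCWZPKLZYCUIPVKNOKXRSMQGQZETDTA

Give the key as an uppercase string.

  i= 0: N-R = 22 → W
  i= 1: Q-Z = 17 → R
  i= 2: K-U = 16 → Q
  i= 3: G-U = 12 → M
  i= 4: B-L = 16 → Q
  i= 5: S-E = 14 → O
  i= 6: T-X = 22 → W
  i= 7: U-Y = 22 → W
  i= 8: X-G = 17 → R
  i= 9: G-Q = 16 → Q
  i=10: G-U = 12 → M
  i=11: C-M = 16 → Q
  i=12: W-I = 14 → O
  i=13: Z-D = 22 → W
  i=14: P-T = 22 → W
  i=15: K-T = 17 → R
  i=16: L-V = 16 → Q
  i=17: Z-N = 12 → M
  i=18: Y-I = 16 → Q
  i=19: C-O = 14 → O
  i=20: U-Y = 22 → W
  i=21: I-M = 22 → W
  i=22: P-Y = 17 → R
  i=23: V-F = 16 → Q
  i=24: K-Y = 12 → M
  i=25: N-X = 16 → Q
  i=26: O-A = 14 → O
  i=27: K-O = 22 → W
  i=28: X-B = 22 → W
  i=29: R-A = 17 → R
  i=30: S-C = 16 → Q
  i=31: M-A = 12 → M
  i=32: Q-A = 16 → Q
  i=33: G-S = 14 → O
  i=34: Q-U = 22 → W
  i=35: Z-D = 22 → W
  i=36: E-N = 17 → R
  i=37: T-D = 16 → Q
  i=38: D-R = 12 → M
  i=39: T-D = 16 → Q
  i=40: A-M = 14 → O
  shifts repeat with period 7: WRQMQOW

WRQMQOW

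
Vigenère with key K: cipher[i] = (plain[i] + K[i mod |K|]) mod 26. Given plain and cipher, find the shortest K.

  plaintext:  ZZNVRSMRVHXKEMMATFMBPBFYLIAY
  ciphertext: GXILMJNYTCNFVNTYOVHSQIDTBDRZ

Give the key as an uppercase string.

  i= 0: G-Z =  7 → H
  i= 1: X-Z = 24 → Y
  i= 2: I-N = 21 → V
  i= 3: L-V = 16 → Q
  i= 4: M-R = 21 → V
  i= 5: J-S = 17 → R
  i= 6: N-M =  1 → B
  i= 7: Y-R =  7 → H
  i= 8: T-V = 24 → Y
  i= 9: C-H = 21 → V
  i=10: N-X = 16 → Q
  i=11: F-K = 21 → V
  i=12: V-E = 17 → R
  i=13: N-M =  1 → B
  i=14: T-M =  7 → H
  i=15: Y-A = 24 → Y
  i=16: O-T = 21 → V
  i=17: V-F = 16 → Q
  i=18: H-M = 21 → V
  i=19: S-B = 17 → R
  i=20: Q-P =  1 → B
  i=21: I-B =  7 → H
  i=22: D-F = 24 → Y
  i=23: T-Y = 21 → V
  i=24: B-L = 16 → Q
  i=25: D-I = 21 → V
  i=26: R-A = 17 → R
  i=27: Z-Y =  1 → B
  shifts repeat with period 7: HYVQVRB

HYVQVRB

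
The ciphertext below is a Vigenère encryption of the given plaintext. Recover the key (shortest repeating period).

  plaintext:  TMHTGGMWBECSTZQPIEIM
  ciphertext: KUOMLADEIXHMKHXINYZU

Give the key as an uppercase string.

RIHTFU

  i= 0: K-T = 17 → R
  i= 1: U-M =  8 → I
  i= 2: O-H =  7 → H
  i= 3: M-T = 19 → T
  i= 4: L-G =  5 → F
  i= 5: A-G = 20 → U
  i= 6: D-M = 17 → R
  i= 7: E-W =  8 → I
  i= 8: I-B =  7 → H
  i= 9: X-E = 19 → T
  i=10: H-C =  5 → F
  i=11: M-S = 20 → U
  i=12: K-T = 17 → R
  i=13: H-Z =  8 → I
  i=14: X-Q =  7 → H
  i=15: I-P = 19 → T
  i=16: N-I =  5 → F
  i=17: Y-E = 20 → U
  i=18: Z-I = 17 → R
  i=19: U-M =  8 → I
  shifts repeat with period 6: RIHTFU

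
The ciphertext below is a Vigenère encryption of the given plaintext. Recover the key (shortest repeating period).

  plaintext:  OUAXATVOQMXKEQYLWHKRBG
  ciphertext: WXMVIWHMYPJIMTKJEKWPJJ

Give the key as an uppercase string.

  i= 0: W-O =  8 → I
  i= 1: X-U =  3 → D
  i= 2: M-A = 12 → M
  i= 3: V-X = 24 → Y
  i= 4: I-A =  8 → I
  i= 5: W-T =  3 → D
  i= 6: H-V = 12 → M
  i= 7: M-O = 24 → Y
  i= 8: Y-Q =  8 → I
  i= 9: P-M =  3 → D
  i=10: J-X = 12 → M
  i=11: I-K = 24 → Y
  i=12: M-E =  8 → I
  i=13: T-Q =  3 → D
  i=14: K-Y = 12 → M
  i=15: J-L = 24 → Y
  i=16: E-W =  8 → I
  i=17: K-H =  3 → D
  i=18: W-K = 12 → M
  i=19: P-R = 24 → Y
  i=20: J-B =  8 → I
  i=21: J-G =  3 → D
  shifts repeat with period 4: IDMY

IDMY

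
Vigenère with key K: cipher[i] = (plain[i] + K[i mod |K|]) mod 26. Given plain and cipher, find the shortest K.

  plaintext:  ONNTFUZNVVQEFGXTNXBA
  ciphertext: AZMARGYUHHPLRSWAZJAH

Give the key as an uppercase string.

  i= 0: A-O = 12 → M
  i= 1: Z-N = 12 → M
  i= 2: M-N = 25 → Z
  i= 3: A-T =  7 → H
  i= 4: R-F = 12 → M
  i= 5: G-U = 12 → M
  i= 6: Y-Z = 25 → Z
  i= 7: U-N =  7 → H
  i= 8: H-V = 12 → M
  i= 9: H-V = 12 → M
  i=10: P-Q = 25 → Z
  i=11: L-E =  7 → H
  i=12: R-F = 12 → M
  i=13: S-G = 12 → M
  i=14: W-X = 25 → Z
  i=15: A-T =  7 → H
  i=16: Z-N = 12 → M
  i=17: J-X = 12 → M
  i=18: A-B = 25 → Z
  i=19: H-A =  7 → H
  shifts repeat with period 4: MMZH

MMZH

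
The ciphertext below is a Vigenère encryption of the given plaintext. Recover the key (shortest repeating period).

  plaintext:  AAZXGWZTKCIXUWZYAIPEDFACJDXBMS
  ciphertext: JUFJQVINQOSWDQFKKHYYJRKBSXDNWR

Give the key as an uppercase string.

  i= 0: J-A =  9 → J
  i= 1: U-A = 20 → U
  i= 2: F-Z =  6 → G
  i= 3: J-X = 12 → M
  i= 4: Q-G = 10 → K
  i= 5: V-W = 25 → Z
  i= 6: I-Z =  9 → J
  i= 7: N-T = 20 → U
  i= 8: Q-K =  6 → G
  i= 9: O-C = 12 → M
  i=10: S-I = 10 → K
  i=11: W-X = 25 → Z
  i=12: D-U =  9 → J
  i=13: Q-W = 20 → U
  i=14: F-Z =  6 → G
  i=15: K-Y = 12 → M
  i=16: K-A = 10 → K
  i=17: H-I = 25 → Z
  i=18: Y-P =  9 → J
  i=19: Y-E = 20 → U
  i=20: J-D =  6 → G
  i=21: R-F = 12 → M
  i=22: K-A = 10 → K
  i=23: B-C = 25 → Z
  i=24: S-J =  9 → J
  i=25: X-D = 20 → U
  i=26: D-X =  6 → G
  i=27: N-B = 12 → M
  i=28: W-M = 10 → K
  i=29: R-S = 25 → Z
  shifts repeat with period 6: JUGMKZ

JUGMKZ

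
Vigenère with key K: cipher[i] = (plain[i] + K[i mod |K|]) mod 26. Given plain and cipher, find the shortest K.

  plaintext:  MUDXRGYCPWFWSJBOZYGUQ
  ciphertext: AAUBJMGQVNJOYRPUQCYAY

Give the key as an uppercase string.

  i= 0: A-M = 14 → O
  i= 1: A-U =  6 → G
  i= 2: U-D = 17 → R
  i= 3: B-X =  4 → E
  i= 4: J-R = 18 → S
  i= 5: M-G =  6 → G
  i= 6: G-Y =  8 → I
  i= 7: Q-C = 14 → O
  i= 8: V-P =  6 → G
  i= 9: N-W = 17 → R
  i=10: J-F =  4 → E
  i=11: O-W = 18 → S
  i=12: Y-S =  6 → G
  i=13: R-J =  8 → I
  i=14: P-B = 14 → O
  i=15: U-O =  6 → G
  i=16: Q-Z = 17 → R
  i=17: C-Y =  4 → E
  i=18: Y-G = 18 → S
  i=19: A-U =  6 → G
  i=20: Y-Q =  8 → I
  shifts repeat with period 7: OGRESGI

OGRESGI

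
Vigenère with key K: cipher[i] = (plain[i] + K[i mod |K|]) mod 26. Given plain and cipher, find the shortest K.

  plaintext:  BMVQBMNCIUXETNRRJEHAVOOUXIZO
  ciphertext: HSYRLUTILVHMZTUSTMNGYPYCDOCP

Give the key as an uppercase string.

  i= 0: H-B =  6 → G
  i= 1: S-M =  6 → G
  i= 2: Y-V =  3 → D
  i= 3: R-Q =  1 → B
  i= 4: L-B = 10 → K
  i= 5: U-M =  8 → I
  i= 6: T-N =  6 → G
  i= 7: I-C =  6 → G
  i= 8: L-I =  3 → D
  i= 9: V-U =  1 → B
  i=10: H-X = 10 → K
  i=11: M-E =  8 → I
  i=12: Z-T =  6 → G
  i=13: T-N =  6 → G
  i=14: U-R =  3 → D
  i=15: S-R =  1 → B
  i=16: T-J = 10 → K
  i=17: M-E =  8 → I
  i=18: N-H =  6 → G
  i=19: G-A =  6 → G
  i=20: Y-V =  3 → D
  i=21: P-O =  1 → B
  i=22: Y-O = 10 → K
  i=23: C-U =  8 → I
  i=24: D-X =  6 → G
  i=25: O-I =  6 → G
  i=26: C-Z =  3 → D
  i=27: P-O =  1 → B
  shifts repeat with period 6: GGDBKI

GGDBKI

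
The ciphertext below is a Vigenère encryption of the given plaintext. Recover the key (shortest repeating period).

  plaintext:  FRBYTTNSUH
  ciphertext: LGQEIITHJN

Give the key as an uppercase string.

  i= 0: L-F =  6 → G
  i= 1: G-R = 15 → P
  i= 2: Q-B = 15 → P
  i= 3: E-Y =  6 → G
  i= 4: I-T = 15 → P
  i= 5: I-T = 15 → P
  i= 6: T-N =  6 → G
  i= 7: H-S = 15 → P
  i= 8: J-U = 15 → P
  i= 9: N-H =  6 → G
  shifts repeat with period 3: GPP

GPP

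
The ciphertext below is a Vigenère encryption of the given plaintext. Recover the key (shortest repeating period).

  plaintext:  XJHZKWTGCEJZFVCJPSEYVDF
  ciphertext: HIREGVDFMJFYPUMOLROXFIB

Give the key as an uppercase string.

KZKFWZ

  i= 0: H-X = 10 → K
  i= 1: I-J = 25 → Z
  i= 2: R-H = 10 → K
  i= 3: E-Z =  5 → F
  i= 4: G-K = 22 → W
  i= 5: V-W = 25 → Z
  i= 6: D-T = 10 → K
  i= 7: F-G = 25 → Z
  i= 8: M-C = 10 → K
  i= 9: J-E =  5 → F
  i=10: F-J = 22 → W
  i=11: Y-Z = 25 → Z
  i=12: P-F = 10 → K
  i=13: U-V = 25 → Z
  i=14: M-C = 10 → K
  i=15: O-J =  5 → F
  i=16: L-P = 22 → W
  i=17: R-S = 25 → Z
  i=18: O-E = 10 → K
  i=19: X-Y = 25 → Z
  i=20: F-V = 10 → K
  i=21: I-D =  5 → F
  i=22: B-F = 22 → W
  shifts repeat with period 6: KZKFWZ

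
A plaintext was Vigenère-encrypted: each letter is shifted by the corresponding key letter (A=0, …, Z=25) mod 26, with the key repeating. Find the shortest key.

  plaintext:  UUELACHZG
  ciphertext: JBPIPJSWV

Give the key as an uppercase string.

PHLX

  i= 0: J-U = 15 → P
  i= 1: B-U =  7 → H
  i= 2: P-E = 11 → L
  i= 3: I-L = 23 → X
  i= 4: P-A = 15 → P
  i= 5: J-C =  7 → H
  i= 6: S-H = 11 → L
  i= 7: W-Z = 23 → X
  i= 8: V-G = 15 → P
  shifts repeat with period 4: PHLX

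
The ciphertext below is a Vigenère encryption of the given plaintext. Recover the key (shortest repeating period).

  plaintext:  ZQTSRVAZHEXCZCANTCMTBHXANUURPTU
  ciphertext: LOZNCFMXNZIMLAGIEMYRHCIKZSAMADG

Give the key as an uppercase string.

  i= 0: L-Z = 12 → M
  i= 1: O-Q = 24 → Y
  i= 2: Z-T =  6 → G
  i= 3: N-S = 21 → V
  i= 4: C-R = 11 → L
  i= 5: F-V = 10 → K
  i= 6: M-A = 12 → M
  i= 7: X-Z = 24 → Y
  i= 8: N-H =  6 → G
  i= 9: Z-E = 21 → V
  i=10: I-X = 11 → L
  i=11: M-C = 10 → K
  i=12: L-Z = 12 → M
  i=13: A-C = 24 → Y
  i=14: G-A =  6 → G
  i=15: I-N = 21 → V
  i=16: E-T = 11 → L
  i=17: M-C = 10 → K
  i=18: Y-M = 12 → M
  i=19: R-T = 24 → Y
  i=20: H-B =  6 → G
  i=21: C-H = 21 → V
  i=22: I-X = 11 → L
  i=23: K-A = 10 → K
  i=24: Z-N = 12 → M
  i=25: S-U = 24 → Y
  i=26: A-U =  6 → G
  i=27: M-R = 21 → V
  i=28: A-P = 11 → L
  i=29: D-T = 10 → K
  i=30: G-U = 12 → M
  shifts repeat with period 6: MYGVLK

MYGVLK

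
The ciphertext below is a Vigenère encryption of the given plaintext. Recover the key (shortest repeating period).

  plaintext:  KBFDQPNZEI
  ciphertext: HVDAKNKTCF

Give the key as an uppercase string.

  i= 0: H-K = 23 → X
  i= 1: V-B = 20 → U
  i= 2: D-F = 24 → Y
  i= 3: A-D = 23 → X
  i= 4: K-Q = 20 → U
  i= 5: N-P = 24 → Y
  i= 6: K-N = 23 → X
  i= 7: T-Z = 20 → U
  i= 8: C-E = 24 → Y
  i= 9: F-I = 23 → X
  shifts repeat with period 3: XUY

XUY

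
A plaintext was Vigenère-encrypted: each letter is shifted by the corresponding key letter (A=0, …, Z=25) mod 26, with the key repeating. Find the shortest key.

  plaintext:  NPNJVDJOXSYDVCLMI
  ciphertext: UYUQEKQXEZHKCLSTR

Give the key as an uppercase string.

  i= 0: U-N =  7 → H
  i= 1: Y-P =  9 → J
  i= 2: U-N =  7 → H
  i= 3: Q-J =  7 → H
  i= 4: E-V =  9 → J
  i= 5: K-D =  7 → H
  i= 6: Q-J =  7 → H
  i= 7: X-O =  9 → J
  i= 8: E-X =  7 → H
  i= 9: Z-S =  7 → H
  i=10: H-Y =  9 → J
  i=11: K-D =  7 → H
  i=12: C-V =  7 → H
  i=13: L-C =  9 → J
  i=14: S-L =  7 → H
  i=15: T-M =  7 → H
  i=16: R-I =  9 → J
  shifts repeat with period 3: HJH

HJH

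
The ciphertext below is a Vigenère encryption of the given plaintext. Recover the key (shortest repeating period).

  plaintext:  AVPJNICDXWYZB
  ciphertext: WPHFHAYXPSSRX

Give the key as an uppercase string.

WUS

  i= 0: W-A = 22 → W
  i= 1: P-V = 20 → U
  i= 2: H-P = 18 → S
  i= 3: F-J = 22 → W
  i= 4: H-N = 20 → U
  i= 5: A-I = 18 → S
  i= 6: Y-C = 22 → W
  i= 7: X-D = 20 → U
  i= 8: P-X = 18 → S
  i= 9: S-W = 22 → W
  i=10: S-Y = 20 → U
  i=11: R-Z = 18 → S
  i=12: X-B = 22 → W
  shifts repeat with period 3: WUS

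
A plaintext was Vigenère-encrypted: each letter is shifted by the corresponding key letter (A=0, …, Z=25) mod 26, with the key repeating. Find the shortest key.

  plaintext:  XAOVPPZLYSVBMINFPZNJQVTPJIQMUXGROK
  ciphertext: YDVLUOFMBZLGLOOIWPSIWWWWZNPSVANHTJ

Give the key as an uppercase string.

BDHQFZG

  i= 0: Y-X =  1 → B
  i= 1: D-A =  3 → D
  i= 2: V-O =  7 → H
  i= 3: L-V = 16 → Q
  i= 4: U-P =  5 → F
  i= 5: O-P = 25 → Z
  i= 6: F-Z =  6 → G
  i= 7: M-L =  1 → B
  i= 8: B-Y =  3 → D
  i= 9: Z-S =  7 → H
  i=10: L-V = 16 → Q
  i=11: G-B =  5 → F
  i=12: L-M = 25 → Z
  i=13: O-I =  6 → G
  i=14: O-N =  1 → B
  i=15: I-F =  3 → D
  i=16: W-P =  7 → H
  i=17: P-Z = 16 → Q
  i=18: S-N =  5 → F
  i=19: I-J = 25 → Z
  i=20: W-Q =  6 → G
  i=21: W-V =  1 → B
  i=22: W-T =  3 → D
  i=23: W-P =  7 → H
  i=24: Z-J = 16 → Q
  i=25: N-I =  5 → F
  i=26: P-Q = 25 → Z
  i=27: S-M =  6 → G
  i=28: V-U =  1 → B
  i=29: A-X =  3 → D
  i=30: N-G =  7 → H
  i=31: H-R = 16 → Q
  i=32: T-O =  5 → F
  i=33: J-K = 25 → Z
  shifts repeat with period 7: BDHQFZG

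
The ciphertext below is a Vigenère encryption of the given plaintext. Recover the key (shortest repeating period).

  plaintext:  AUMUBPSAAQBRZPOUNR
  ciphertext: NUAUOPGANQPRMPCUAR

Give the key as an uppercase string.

NAOA

  i= 0: N-A = 13 → N
  i= 1: U-U =  0 → A
  i= 2: A-M = 14 → O
  i= 3: U-U =  0 → A
  i= 4: O-B = 13 → N
  i= 5: P-P =  0 → A
  i= 6: G-S = 14 → O
  i= 7: A-A =  0 → A
  i= 8: N-A = 13 → N
  i= 9: Q-Q =  0 → A
  i=10: P-B = 14 → O
  i=11: R-R =  0 → A
  i=12: M-Z = 13 → N
  i=13: P-P =  0 → A
  i=14: C-O = 14 → O
  i=15: U-U =  0 → A
  i=16: A-N = 13 → N
  i=17: R-R =  0 → A
  shifts repeat with period 4: NAOA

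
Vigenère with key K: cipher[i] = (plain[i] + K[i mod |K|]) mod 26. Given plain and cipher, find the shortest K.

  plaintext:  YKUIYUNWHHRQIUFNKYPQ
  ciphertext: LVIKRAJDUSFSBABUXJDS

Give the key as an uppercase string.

  i= 0: L-Y = 13 → N
  i= 1: V-K = 11 → L
  i= 2: I-U = 14 → O
  i= 3: K-I =  2 → C
  i= 4: R-Y = 19 → T
  i= 5: A-U =  6 → G
  i= 6: J-N = 22 → W
  i= 7: D-W =  7 → H
  i= 8: U-H = 13 → N
  i= 9: S-H = 11 → L
  i=10: F-R = 14 → O
  i=11: S-Q =  2 → C
  i=12: B-I = 19 → T
  i=13: A-U =  6 → G
  i=14: B-F = 22 → W
  i=15: U-N =  7 → H
  i=16: X-K = 13 → N
  i=17: J-Y = 11 → L
  i=18: D-P = 14 → O
  i=19: S-Q =  2 → C
  shifts repeat with period 8: NLOCTGWH

NLOCTGWH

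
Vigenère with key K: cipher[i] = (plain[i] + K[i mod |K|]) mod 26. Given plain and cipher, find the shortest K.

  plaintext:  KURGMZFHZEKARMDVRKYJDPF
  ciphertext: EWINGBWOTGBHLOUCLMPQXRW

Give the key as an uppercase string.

UCRH

  i= 0: E-K = 20 → U
  i= 1: W-U =  2 → C
  i= 2: I-R = 17 → R
  i= 3: N-G =  7 → H
  i= 4: G-M = 20 → U
  i= 5: B-Z =  2 → C
  i= 6: W-F = 17 → R
  i= 7: O-H =  7 → H
  i= 8: T-Z = 20 → U
  i= 9: G-E =  2 → C
  i=10: B-K = 17 → R
  i=11: H-A =  7 → H
  i=12: L-R = 20 → U
  i=13: O-M =  2 → C
  i=14: U-D = 17 → R
  i=15: C-V =  7 → H
  i=16: L-R = 20 → U
  i=17: M-K =  2 → C
  i=18: P-Y = 17 → R
  i=19: Q-J =  7 → H
  i=20: X-D = 20 → U
  i=21: R-P =  2 → C
  i=22: W-F = 17 → R
  shifts repeat with period 4: UCRH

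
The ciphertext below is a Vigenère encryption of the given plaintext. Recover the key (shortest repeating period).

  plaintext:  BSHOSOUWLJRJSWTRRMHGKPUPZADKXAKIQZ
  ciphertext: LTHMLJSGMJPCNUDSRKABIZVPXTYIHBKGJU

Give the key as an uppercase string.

  i= 0: L-B = 10 → K
  i= 1: T-S =  1 → B
  i= 2: H-H =  0 → A
  i= 3: M-O = 24 → Y
  i= 4: L-S = 19 → T
  i= 5: J-O = 21 → V
  i= 6: S-U = 24 → Y
  i= 7: G-W = 10 → K
  i= 8: M-L =  1 → B
  i= 9: J-J =  0 → A
  i=10: P-R = 24 → Y
  i=11: C-J = 19 → T
  i=12: N-S = 21 → V
  i=13: U-W = 24 → Y
  i=14: D-T = 10 → K
  i=15: S-R =  1 → B
  i=16: R-R =  0 → A
  i=17: K-M = 24 → Y
  i=18: A-H = 19 → T
  i=19: B-G = 21 → V
  i=20: I-K = 24 → Y
  i=21: Z-P = 10 → K
  i=22: V-U =  1 → B
  i=23: P-P =  0 → A
  i=24: X-Z = 24 → Y
  i=25: T-A = 19 → T
  i=26: Y-D = 21 → V
  i=27: I-K = 24 → Y
  i=28: H-X = 10 → K
  i=29: B-A =  1 → B
  i=30: K-K =  0 → A
  i=31: G-I = 24 → Y
  i=32: J-Q = 19 → T
  i=33: U-Z = 21 → V
  shifts repeat with period 7: KBAYTVY

KBAYTVY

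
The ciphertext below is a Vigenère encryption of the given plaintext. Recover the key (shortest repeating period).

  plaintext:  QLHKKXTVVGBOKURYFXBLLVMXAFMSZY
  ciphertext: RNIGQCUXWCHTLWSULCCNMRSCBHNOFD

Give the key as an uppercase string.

  i= 0: R-Q =  1 → B
  i= 1: N-L =  2 → C
  i= 2: I-H =  1 → B
  i= 3: G-K = 22 → W
  i= 4: Q-K =  6 → G
  i= 5: C-X =  5 → F
  i= 6: U-T =  1 → B
  i= 7: X-V =  2 → C
  i= 8: W-V =  1 → B
  i= 9: C-G = 22 → W
  i=10: H-B =  6 → G
  i=11: T-O =  5 → F
  i=12: L-K =  1 → B
  i=13: W-U =  2 → C
  i=14: S-R =  1 → B
  i=15: U-Y = 22 → W
  i=16: L-F =  6 → G
  i=17: C-X =  5 → F
  i=18: C-B =  1 → B
  i=19: N-L =  2 → C
  i=20: M-L =  1 → B
  i=21: R-V = 22 → W
  i=22: S-M =  6 → G
  i=23: C-X =  5 → F
  i=24: B-A =  1 → B
  i=25: H-F =  2 → C
  i=26: N-M =  1 → B
  i=27: O-S = 22 → W
  i=28: F-Z =  6 → G
  i=29: D-Y =  5 → F
  shifts repeat with period 6: BCBWGF

BCBWGF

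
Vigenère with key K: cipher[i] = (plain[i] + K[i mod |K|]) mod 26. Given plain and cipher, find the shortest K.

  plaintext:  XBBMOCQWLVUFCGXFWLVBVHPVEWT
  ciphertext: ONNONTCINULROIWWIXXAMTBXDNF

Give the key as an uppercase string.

RMMCZ

  i= 0: O-X = 17 → R
  i= 1: N-B = 12 → M
  i= 2: N-B = 12 → M
  i= 3: O-M =  2 → C
  i= 4: N-O = 25 → Z
  i= 5: T-C = 17 → R
  i= 6: C-Q = 12 → M
  i= 7: I-W = 12 → M
  i= 8: N-L =  2 → C
  i= 9: U-V = 25 → Z
  i=10: L-U = 17 → R
  i=11: R-F = 12 → M
  i=12: O-C = 12 → M
  i=13: I-G =  2 → C
  i=14: W-X = 25 → Z
  i=15: W-F = 17 → R
  i=16: I-W = 12 → M
  i=17: X-L = 12 → M
  i=18: X-V =  2 → C
  i=19: A-B = 25 → Z
  i=20: M-V = 17 → R
  i=21: T-H = 12 → M
  i=22: B-P = 12 → M
  i=23: X-V =  2 → C
  i=24: D-E = 25 → Z
  i=25: N-W = 17 → R
  i=26: F-T = 12 → M
  shifts repeat with period 5: RMMCZ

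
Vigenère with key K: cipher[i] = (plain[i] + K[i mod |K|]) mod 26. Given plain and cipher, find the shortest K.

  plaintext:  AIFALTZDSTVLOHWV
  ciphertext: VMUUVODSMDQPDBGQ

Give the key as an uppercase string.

VEPUK

  i= 0: V-A = 21 → V
  i= 1: M-I =  4 → E
  i= 2: U-F = 15 → P
  i= 3: U-A = 20 → U
  i= 4: V-L = 10 → K
  i= 5: O-T = 21 → V
  i= 6: D-Z =  4 → E
  i= 7: S-D = 15 → P
  i= 8: M-S = 20 → U
  i= 9: D-T = 10 → K
  i=10: Q-V = 21 → V
  i=11: P-L =  4 → E
  i=12: D-O = 15 → P
  i=13: B-H = 20 → U
  i=14: G-W = 10 → K
  i=15: Q-V = 21 → V
  shifts repeat with period 5: VEPUK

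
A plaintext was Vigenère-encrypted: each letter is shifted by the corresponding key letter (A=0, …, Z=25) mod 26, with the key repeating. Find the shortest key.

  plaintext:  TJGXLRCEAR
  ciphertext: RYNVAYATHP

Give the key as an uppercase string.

YPH

  i= 0: R-T = 24 → Y
  i= 1: Y-J = 15 → P
  i= 2: N-G =  7 → H
  i= 3: V-X = 24 → Y
  i= 4: A-L = 15 → P
  i= 5: Y-R =  7 → H
  i= 6: A-C = 24 → Y
  i= 7: T-E = 15 → P
  i= 8: H-A =  7 → H
  i= 9: P-R = 24 → Y
  shifts repeat with period 3: YPH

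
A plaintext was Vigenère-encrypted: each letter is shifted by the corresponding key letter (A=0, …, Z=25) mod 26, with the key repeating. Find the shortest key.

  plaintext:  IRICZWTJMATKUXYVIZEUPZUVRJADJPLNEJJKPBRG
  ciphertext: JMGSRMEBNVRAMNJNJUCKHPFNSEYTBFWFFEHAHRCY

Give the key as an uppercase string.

  i= 0: J-I =  1 → B
  i= 1: M-R = 21 → V
  i= 2: G-I = 24 → Y
  i= 3: S-C = 16 → Q
  i= 4: R-Z = 18 → S
  i= 5: M-W = 16 → Q
  i= 6: E-T = 11 → L
  i= 7: B-J = 18 → S
  i= 8: N-M =  1 → B
  i= 9: V-A = 21 → V
  i=10: R-T = 24 → Y
  i=11: A-K = 16 → Q
  i=12: M-U = 18 → S
  i=13: N-X = 16 → Q
  i=14: J-Y = 11 → L
  i=15: N-V = 18 → S
  i=16: J-I =  1 → B
  i=17: U-Z = 21 → V
  i=18: C-E = 24 → Y
  i=19: K-U = 16 → Q
  i=20: H-P = 18 → S
  i=21: P-Z = 16 → Q
  i=22: F-U = 11 → L
  i=23: N-V = 18 → S
  i=24: S-R =  1 → B
  i=25: E-J = 21 → V
  i=26: Y-A = 24 → Y
  i=27: T-D = 16 → Q
  i=28: B-J = 18 → S
  i=29: F-P = 16 → Q
  i=30: W-L = 11 → L
  i=31: F-N = 18 → S
  i=32: F-E =  1 → B
  i=33: E-J = 21 → V
  i=34: H-J = 24 → Y
  i=35: A-K = 16 → Q
  i=36: H-P = 18 → S
  i=37: R-B = 16 → Q
  i=38: C-R = 11 → L
  i=39: Y-G = 18 → S
  shifts repeat with period 8: BVYQSQLS

BVYQSQLS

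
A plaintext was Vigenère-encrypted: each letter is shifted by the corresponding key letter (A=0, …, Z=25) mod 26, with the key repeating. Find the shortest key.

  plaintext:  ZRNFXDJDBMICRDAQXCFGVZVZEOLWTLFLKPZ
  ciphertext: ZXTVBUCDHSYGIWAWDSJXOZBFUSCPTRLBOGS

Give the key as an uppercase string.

AGGQERT

  i= 0: Z-Z =  0 → A
  i= 1: X-R =  6 → G
  i= 2: T-N =  6 → G
  i= 3: V-F = 16 → Q
  i= 4: B-X =  4 → E
  i= 5: U-D = 17 → R
  i= 6: C-J = 19 → T
  i= 7: D-D =  0 → A
  i= 8: H-B =  6 → G
  i= 9: S-M =  6 → G
  i=10: Y-I = 16 → Q
  i=11: G-C =  4 → E
  i=12: I-R = 17 → R
  i=13: W-D = 19 → T
  i=14: A-A =  0 → A
  i=15: W-Q =  6 → G
  i=16: D-X =  6 → G
  i=17: S-C = 16 → Q
  i=18: J-F =  4 → E
  i=19: X-G = 17 → R
  i=20: O-V = 19 → T
  i=21: Z-Z =  0 → A
  i=22: B-V =  6 → G
  i=23: F-Z =  6 → G
  i=24: U-E = 16 → Q
  i=25: S-O =  4 → E
  i=26: C-L = 17 → R
  i=27: P-W = 19 → T
  i=28: T-T =  0 → A
  i=29: R-L =  6 → G
  i=30: L-F =  6 → G
  i=31: B-L = 16 → Q
  i=32: O-K =  4 → E
  i=33: G-P = 17 → R
  i=34: S-Z = 19 → T
  shifts repeat with period 7: AGGQERT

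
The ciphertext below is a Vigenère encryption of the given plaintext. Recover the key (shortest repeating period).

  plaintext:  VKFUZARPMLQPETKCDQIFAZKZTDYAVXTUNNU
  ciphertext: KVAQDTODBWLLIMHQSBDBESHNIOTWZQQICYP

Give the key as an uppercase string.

  i= 0: K-V = 15 → P
  i= 1: V-K = 11 → L
  i= 2: A-F = 21 → V
  i= 3: Q-U = 22 → W
  i= 4: D-Z =  4 → E
  i= 5: T-A = 19 → T
  i= 6: O-R = 23 → X
  i= 7: D-P = 14 → O
  i= 8: B-M = 15 → P
  i= 9: W-L = 11 → L
  i=10: L-Q = 21 → V
  i=11: L-P = 22 → W
  i=12: I-E =  4 → E
  i=13: M-T = 19 → T
  i=14: H-K = 23 → X
  i=15: Q-C = 14 → O
  i=16: S-D = 15 → P
  i=17: B-Q = 11 → L
  i=18: D-I = 21 → V
  i=19: B-F = 22 → W
  i=20: E-A =  4 → E
  i=21: S-Z = 19 → T
  i=22: H-K = 23 → X
  i=23: N-Z = 14 → O
  i=24: I-T = 15 → P
  i=25: O-D = 11 → L
  i=26: T-Y = 21 → V
  i=27: W-A = 22 → W
  i=28: Z-V =  4 → E
  i=29: Q-X = 19 → T
  i=30: Q-T = 23 → X
  i=31: I-U = 14 → O
  i=32: C-N = 15 → P
  i=33: Y-N = 11 → L
  i=34: P-U = 21 → V
  shifts repeat with period 8: PLVWETXO

PLVWETXO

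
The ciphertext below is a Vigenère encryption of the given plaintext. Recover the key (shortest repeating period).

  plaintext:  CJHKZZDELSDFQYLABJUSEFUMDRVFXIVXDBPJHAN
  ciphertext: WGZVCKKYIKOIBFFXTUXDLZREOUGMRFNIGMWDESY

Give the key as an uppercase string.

UXSLDLH

  i= 0: W-C = 20 → U
  i= 1: G-J = 23 → X
  i= 2: Z-H = 18 → S
  i= 3: V-K = 11 → L
  i= 4: C-Z =  3 → D
  i= 5: K-Z = 11 → L
  i= 6: K-D =  7 → H
  i= 7: Y-E = 20 → U
  i= 8: I-L = 23 → X
  i= 9: K-S = 18 → S
  i=10: O-D = 11 → L
  i=11: I-F =  3 → D
  i=12: B-Q = 11 → L
  i=13: F-Y =  7 → H
  i=14: F-L = 20 → U
  i=15: X-A = 23 → X
  i=16: T-B = 18 → S
  i=17: U-J = 11 → L
  i=18: X-U =  3 → D
  i=19: D-S = 11 → L
  i=20: L-E =  7 → H
  i=21: Z-F = 20 → U
  i=22: R-U = 23 → X
  i=23: E-M = 18 → S
  i=24: O-D = 11 → L
  i=25: U-R =  3 → D
  i=26: G-V = 11 → L
  i=27: M-F =  7 → H
  i=28: R-X = 20 → U
  i=29: F-I = 23 → X
  i=30: N-V = 18 → S
  i=31: I-X = 11 → L
  i=32: G-D =  3 → D
  i=33: M-B = 11 → L
  i=34: W-P =  7 → H
  i=35: D-J = 20 → U
  i=36: E-H = 23 → X
  i=37: S-A = 18 → S
  i=38: Y-N = 11 → L
  shifts repeat with period 7: UXSLDLH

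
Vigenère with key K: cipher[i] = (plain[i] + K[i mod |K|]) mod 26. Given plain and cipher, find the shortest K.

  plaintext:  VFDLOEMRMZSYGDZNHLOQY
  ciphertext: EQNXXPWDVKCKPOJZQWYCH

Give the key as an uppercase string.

  i= 0: E-V =  9 → J
  i= 1: Q-F = 11 → L
  i= 2: N-D = 10 → K
  i= 3: X-L = 12 → M
  i= 4: X-O =  9 → J
  i= 5: P-E = 11 → L
  i= 6: W-M = 10 → K
  i= 7: D-R = 12 → M
  i= 8: V-M =  9 → J
  i= 9: K-Z = 11 → L
  i=10: C-S = 10 → K
  i=11: K-Y = 12 → M
  i=12: P-G =  9 → J
  i=13: O-D = 11 → L
  i=14: J-Z = 10 → K
  i=15: Z-N = 12 → M
  i=16: Q-H =  9 → J
  i=17: W-L = 11 → L
  i=18: Y-O = 10 → K
  i=19: C-Q = 12 → M
  i=20: H-Y =  9 → J
  shifts repeat with period 4: JLKM

JLKM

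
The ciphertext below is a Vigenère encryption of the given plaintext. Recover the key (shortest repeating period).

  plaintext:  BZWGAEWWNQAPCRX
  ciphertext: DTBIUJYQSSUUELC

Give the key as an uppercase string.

  i= 0: D-B =  2 → C
  i= 1: T-Z = 20 → U
  i= 2: B-W =  5 → F
  i= 3: I-G =  2 → C
  i= 4: U-A = 20 → U
  i= 5: J-E =  5 → F
  i= 6: Y-W =  2 → C
  i= 7: Q-W = 20 → U
  i= 8: S-N =  5 → F
  i= 9: S-Q =  2 → C
  i=10: U-A = 20 → U
  i=11: U-P =  5 → F
  i=12: E-C =  2 → C
  i=13: L-R = 20 → U
  i=14: C-X =  5 → F
  shifts repeat with period 3: CUF

CUF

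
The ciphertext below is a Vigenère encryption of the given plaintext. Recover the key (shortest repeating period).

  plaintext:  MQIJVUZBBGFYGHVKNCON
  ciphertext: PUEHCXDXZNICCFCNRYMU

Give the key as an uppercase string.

DEWYH

  i= 0: P-M =  3 → D
  i= 1: U-Q =  4 → E
  i= 2: E-I = 22 → W
  i= 3: H-J = 24 → Y
  i= 4: C-V =  7 → H
  i= 5: X-U =  3 → D
  i= 6: D-Z =  4 → E
  i= 7: X-B = 22 → W
  i= 8: Z-B = 24 → Y
  i= 9: N-G =  7 → H
  i=10: I-F =  3 → D
  i=11: C-Y =  4 → E
  i=12: C-G = 22 → W
  i=13: F-H = 24 → Y
  i=14: C-V =  7 → H
  i=15: N-K =  3 → D
  i=16: R-N =  4 → E
  i=17: Y-C = 22 → W
  i=18: M-O = 24 → Y
  i=19: U-N =  7 → H
  shifts repeat with period 5: DEWYH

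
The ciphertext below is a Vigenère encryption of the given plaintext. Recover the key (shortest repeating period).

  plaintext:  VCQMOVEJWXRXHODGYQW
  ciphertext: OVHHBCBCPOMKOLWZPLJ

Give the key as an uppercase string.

TTRVNHX

  i= 0: O-V = 19 → T
  i= 1: V-C = 19 → T
  i= 2: H-Q = 17 → R
  i= 3: H-M = 21 → V
  i= 4: B-O = 13 → N
  i= 5: C-V =  7 → H
  i= 6: B-E = 23 → X
  i= 7: C-J = 19 → T
  i= 8: P-W = 19 → T
  i= 9: O-X = 17 → R
  i=10: M-R = 21 → V
  i=11: K-X = 13 → N
  i=12: O-H =  7 → H
  i=13: L-O = 23 → X
  i=14: W-D = 19 → T
  i=15: Z-G = 19 → T
  i=16: P-Y = 17 → R
  i=17: L-Q = 21 → V
  i=18: J-W = 13 → N
  shifts repeat with period 7: TTRVNHX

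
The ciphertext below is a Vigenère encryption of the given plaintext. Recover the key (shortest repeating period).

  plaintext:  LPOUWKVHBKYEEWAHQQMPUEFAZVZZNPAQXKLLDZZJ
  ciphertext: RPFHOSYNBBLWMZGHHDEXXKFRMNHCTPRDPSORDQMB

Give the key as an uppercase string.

GARNSID

  i= 0: R-L =  6 → G
  i= 1: P-P =  0 → A
  i= 2: F-O = 17 → R
  i= 3: H-U = 13 → N
  i= 4: O-W = 18 → S
  i= 5: S-K =  8 → I
  i= 6: Y-V =  3 → D
  i= 7: N-H =  6 → G
  i= 8: B-B =  0 → A
  i= 9: B-K = 17 → R
  i=10: L-Y = 13 → N
  i=11: W-E = 18 → S
  i=12: M-E =  8 → I
  i=13: Z-W =  3 → D
  i=14: G-A =  6 → G
  i=15: H-H =  0 → A
  i=16: H-Q = 17 → R
  i=17: D-Q = 13 → N
  i=18: E-M = 18 → S
  i=19: X-P =  8 → I
  i=20: X-U =  3 → D
  i=21: K-E =  6 → G
  i=22: F-F =  0 → A
  i=23: R-A = 17 → R
  i=24: M-Z = 13 → N
  i=25: N-V = 18 → S
  i=26: H-Z =  8 → I
  i=27: C-Z =  3 → D
  i=28: T-N =  6 → G
  i=29: P-P =  0 → A
  i=30: R-A = 17 → R
  i=31: D-Q = 13 → N
  i=32: P-X = 18 → S
  i=33: S-K =  8 → I
  i=34: O-L =  3 → D
  i=35: R-L =  6 → G
  i=36: D-D =  0 → A
  i=37: Q-Z = 17 → R
  i=38: M-Z = 13 → N
  i=39: B-J = 18 → S
  shifts repeat with period 7: GARNSID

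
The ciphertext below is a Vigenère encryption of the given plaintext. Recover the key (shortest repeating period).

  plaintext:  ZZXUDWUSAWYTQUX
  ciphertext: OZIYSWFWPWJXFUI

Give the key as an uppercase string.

PALE

  i= 0: O-Z = 15 → P
  i= 1: Z-Z =  0 → A
  i= 2: I-X = 11 → L
  i= 3: Y-U =  4 → E
  i= 4: S-D = 15 → P
  i= 5: W-W =  0 → A
  i= 6: F-U = 11 → L
  i= 7: W-S =  4 → E
  i= 8: P-A = 15 → P
  i= 9: W-W =  0 → A
  i=10: J-Y = 11 → L
  i=11: X-T =  4 → E
  i=12: F-Q = 15 → P
  i=13: U-U =  0 → A
  i=14: I-X = 11 → L
  shifts repeat with period 4: PALE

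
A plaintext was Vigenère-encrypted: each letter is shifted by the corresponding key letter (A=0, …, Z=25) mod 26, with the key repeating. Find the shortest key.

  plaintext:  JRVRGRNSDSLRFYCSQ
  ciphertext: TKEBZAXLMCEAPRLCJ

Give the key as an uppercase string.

KTJ

  i= 0: T-J = 10 → K
  i= 1: K-R = 19 → T
  i= 2: E-V =  9 → J
  i= 3: B-R = 10 → K
  i= 4: Z-G = 19 → T
  i= 5: A-R =  9 → J
  i= 6: X-N = 10 → K
  i= 7: L-S = 19 → T
  i= 8: M-D =  9 → J
  i= 9: C-S = 10 → K
  i=10: E-L = 19 → T
  i=11: A-R =  9 → J
  i=12: P-F = 10 → K
  i=13: R-Y = 19 → T
  i=14: L-C =  9 → J
  i=15: C-S = 10 → K
  i=16: J-Q = 19 → T
  shifts repeat with period 3: KTJ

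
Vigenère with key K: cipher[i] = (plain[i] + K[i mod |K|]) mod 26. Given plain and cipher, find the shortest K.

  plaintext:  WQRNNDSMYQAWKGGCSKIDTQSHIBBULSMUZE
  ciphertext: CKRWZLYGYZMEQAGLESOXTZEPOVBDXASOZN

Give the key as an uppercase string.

  i= 0: C-W =  6 → G
  i= 1: K-Q = 20 → U
  i= 2: R-R =  0 → A
  i= 3: W-N =  9 → J
  i= 4: Z-N = 12 → M
  i= 5: L-D =  8 → I
  i= 6: Y-S =  6 → G
  i= 7: G-M = 20 → U
  i= 8: Y-Y =  0 → A
  i= 9: Z-Q =  9 → J
  i=10: M-A = 12 → M
  i=11: E-W =  8 → I
  i=12: Q-K =  6 → G
  i=13: A-G = 20 → U
  i=14: G-G =  0 → A
  i=15: L-C =  9 → J
  i=16: E-S = 12 → M
  i=17: S-K =  8 → I
  i=18: O-I =  6 → G
  i=19: X-D = 20 → U
  i=20: T-T =  0 → A
  i=21: Z-Q =  9 → J
  i=22: E-S = 12 → M
  i=23: P-H =  8 → I
  i=24: O-I =  6 → G
  i=25: V-B = 20 → U
  i=26: B-B =  0 → A
  i=27: D-U =  9 → J
  i=28: X-L = 12 → M
  i=29: A-S =  8 → I
  i=30: S-M =  6 → G
  i=31: O-U = 20 → U
  i=32: Z-Z =  0 → A
  i=33: N-E =  9 → J
  shifts repeat with period 6: GUAJMI

GUAJMI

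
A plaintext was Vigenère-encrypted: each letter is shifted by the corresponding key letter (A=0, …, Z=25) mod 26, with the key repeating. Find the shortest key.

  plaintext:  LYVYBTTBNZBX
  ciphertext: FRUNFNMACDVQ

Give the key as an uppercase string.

  i= 0: F-L = 20 → U
  i= 1: R-Y = 19 → T
  i= 2: U-V = 25 → Z
  i= 3: N-Y = 15 → P
  i= 4: F-B =  4 → E
  i= 5: N-T = 20 → U
  i= 6: M-T = 19 → T
  i= 7: A-B = 25 → Z
  i= 8: C-N = 15 → P
  i= 9: D-Z =  4 → E
  i=10: V-B = 20 → U
  i=11: Q-X = 19 → T
  shifts repeat with period 5: UTZPE

UTZPE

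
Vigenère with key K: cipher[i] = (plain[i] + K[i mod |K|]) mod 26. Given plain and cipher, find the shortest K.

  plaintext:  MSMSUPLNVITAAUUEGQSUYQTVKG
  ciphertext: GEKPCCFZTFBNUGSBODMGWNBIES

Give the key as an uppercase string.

UMYXIN

  i= 0: G-M = 20 → U
  i= 1: E-S = 12 → M
  i= 2: K-M = 24 → Y
  i= 3: P-S = 23 → X
  i= 4: C-U =  8 → I
  i= 5: C-P = 13 → N
  i= 6: F-L = 20 → U
  i= 7: Z-N = 12 → M
  i= 8: T-V = 24 → Y
  i= 9: F-I = 23 → X
  i=10: B-T =  8 → I
  i=11: N-A = 13 → N
  i=12: U-A = 20 → U
  i=13: G-U = 12 → M
  i=14: S-U = 24 → Y
  i=15: B-E = 23 → X
  i=16: O-G =  8 → I
  i=17: D-Q = 13 → N
  i=18: M-S = 20 → U
  i=19: G-U = 12 → M
  i=20: W-Y = 24 → Y
  i=21: N-Q = 23 → X
  i=22: B-T =  8 → I
  i=23: I-V = 13 → N
  i=24: E-K = 20 → U
  i=25: S-G = 12 → M
  shifts repeat with period 6: UMYXIN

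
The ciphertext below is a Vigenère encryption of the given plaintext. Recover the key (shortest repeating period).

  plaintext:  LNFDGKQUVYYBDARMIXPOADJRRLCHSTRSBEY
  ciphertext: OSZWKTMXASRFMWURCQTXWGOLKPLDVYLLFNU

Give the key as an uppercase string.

DFUTEJW

  i= 0: O-L =  3 → D
  i= 1: S-N =  5 → F
  i= 2: Z-F = 20 → U
  i= 3: W-D = 19 → T
  i= 4: K-G =  4 → E
  i= 5: T-K =  9 → J
  i= 6: M-Q = 22 → W
  i= 7: X-U =  3 → D
  i= 8: A-V =  5 → F
  i= 9: S-Y = 20 → U
  i=10: R-Y = 19 → T
  i=11: F-B =  4 → E
  i=12: M-D =  9 → J
  i=13: W-A = 22 → W
  i=14: U-R =  3 → D
  i=15: R-M =  5 → F
  i=16: C-I = 20 → U
  i=17: Q-X = 19 → T
  i=18: T-P =  4 → E
  i=19: X-O =  9 → J
  i=20: W-A = 22 → W
  i=21: G-D =  3 → D
  i=22: O-J =  5 → F
  i=23: L-R = 20 → U
  i=24: K-R = 19 → T
  i=25: P-L =  4 → E
  i=26: L-C =  9 → J
  i=27: D-H = 22 → W
  i=28: V-S =  3 → D
  i=29: Y-T =  5 → F
  i=30: L-R = 20 → U
  i=31: L-S = 19 → T
  i=32: F-B =  4 → E
  i=33: N-E =  9 → J
  i=34: U-Y = 22 → W
  shifts repeat with period 7: DFUTEJW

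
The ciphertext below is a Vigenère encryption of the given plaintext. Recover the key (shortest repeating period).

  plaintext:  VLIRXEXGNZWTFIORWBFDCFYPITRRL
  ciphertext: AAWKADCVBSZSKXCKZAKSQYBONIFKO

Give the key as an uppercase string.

FPOTDZ

  i= 0: A-V =  5 → F
  i= 1: A-L = 15 → P
  i= 2: W-I = 14 → O
  i= 3: K-R = 19 → T
  i= 4: A-X =  3 → D
  i= 5: D-E = 25 → Z
  i= 6: C-X =  5 → F
  i= 7: V-G = 15 → P
  i= 8: B-N = 14 → O
  i= 9: S-Z = 19 → T
  i=10: Z-W =  3 → D
  i=11: S-T = 25 → Z
  i=12: K-F =  5 → F
  i=13: X-I = 15 → P
  i=14: C-O = 14 → O
  i=15: K-R = 19 → T
  i=16: Z-W =  3 → D
  i=17: A-B = 25 → Z
  i=18: K-F =  5 → F
  i=19: S-D = 15 → P
  i=20: Q-C = 14 → O
  i=21: Y-F = 19 → T
  i=22: B-Y =  3 → D
  i=23: O-P = 25 → Z
  i=24: N-I =  5 → F
  i=25: I-T = 15 → P
  i=26: F-R = 14 → O
  i=27: K-R = 19 → T
  i=28: O-L =  3 → D
  shifts repeat with period 6: FPOTDZ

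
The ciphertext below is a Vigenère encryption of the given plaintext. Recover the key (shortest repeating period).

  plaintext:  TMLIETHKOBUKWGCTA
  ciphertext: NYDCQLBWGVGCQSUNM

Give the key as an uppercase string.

  i= 0: N-T = 20 → U
  i= 1: Y-M = 12 → M
  i= 2: D-L = 18 → S
  i= 3: C-I = 20 → U
  i= 4: Q-E = 12 → M
  i= 5: L-T = 18 → S
  i= 6: B-H = 20 → U
  i= 7: W-K = 12 → M
  i= 8: G-O = 18 → S
  i= 9: V-B = 20 → U
  i=10: G-U = 12 → M
  i=11: C-K = 18 → S
  i=12: Q-W = 20 → U
  i=13: S-G = 12 → M
  i=14: U-C = 18 → S
  i=15: N-T = 20 → U
  i=16: M-A = 12 → M
  shifts repeat with period 3: UMS

UMS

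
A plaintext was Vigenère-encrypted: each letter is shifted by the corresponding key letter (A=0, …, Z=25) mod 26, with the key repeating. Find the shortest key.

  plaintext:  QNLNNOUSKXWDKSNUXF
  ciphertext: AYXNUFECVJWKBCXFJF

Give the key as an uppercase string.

  i= 0: A-Q = 10 → K
  i= 1: Y-N = 11 → L
  i= 2: X-L = 12 → M
  i= 3: N-N =  0 → A
  i= 4: U-N =  7 → H
  i= 5: F-O = 17 → R
  i= 6: E-U = 10 → K
  i= 7: C-S = 10 → K
  i= 8: V-K = 11 → L
  i= 9: J-X = 12 → M
  i=10: W-W =  0 → A
  i=11: K-D =  7 → H
  i=12: B-K = 17 → R
  i=13: C-S = 10 → K
  i=14: X-N = 10 → K
  i=15: F-U = 11 → L
  i=16: J-X = 12 → M
  i=17: F-F =  0 → A
  shifts repeat with period 7: KLMAHRK

KLMAHRK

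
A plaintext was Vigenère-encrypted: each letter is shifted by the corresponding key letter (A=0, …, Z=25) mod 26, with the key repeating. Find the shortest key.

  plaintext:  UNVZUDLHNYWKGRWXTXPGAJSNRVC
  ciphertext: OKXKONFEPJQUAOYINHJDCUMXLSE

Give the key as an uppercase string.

UXCLUK

  i= 0: O-U = 20 → U
  i= 1: K-N = 23 → X
  i= 2: X-V =  2 → C
  i= 3: K-Z = 11 → L
  i= 4: O-U = 20 → U
  i= 5: N-D = 10 → K
  i= 6: F-L = 20 → U
  i= 7: E-H = 23 → X
  i= 8: P-N =  2 → C
  i= 9: J-Y = 11 → L
  i=10: Q-W = 20 → U
  i=11: U-K = 10 → K
  i=12: A-G = 20 → U
  i=13: O-R = 23 → X
  i=14: Y-W =  2 → C
  i=15: I-X = 11 → L
  i=16: N-T = 20 → U
  i=17: H-X = 10 → K
  i=18: J-P = 20 → U
  i=19: D-G = 23 → X
  i=20: C-A =  2 → C
  i=21: U-J = 11 → L
  i=22: M-S = 20 → U
  i=23: X-N = 10 → K
  i=24: L-R = 20 → U
  i=25: S-V = 23 → X
  i=26: E-C =  2 → C
  shifts repeat with period 6: UXCLUK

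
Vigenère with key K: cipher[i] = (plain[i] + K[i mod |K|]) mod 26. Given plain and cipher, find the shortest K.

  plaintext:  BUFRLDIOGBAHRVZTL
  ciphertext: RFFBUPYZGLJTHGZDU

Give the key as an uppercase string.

  i= 0: R-B = 16 → Q
  i= 1: F-U = 11 → L
  i= 2: F-F =  0 → A
  i= 3: B-R = 10 → K
  i= 4: U-L =  9 → J
  i= 5: P-D = 12 → M
  i= 6: Y-I = 16 → Q
  i= 7: Z-O = 11 → L
  i= 8: G-G =  0 → A
  i= 9: L-B = 10 → K
  i=10: J-A =  9 → J
  i=11: T-H = 12 → M
  i=12: H-R = 16 → Q
  i=13: G-V = 11 → L
  i=14: Z-Z =  0 → A
  i=15: D-T = 10 → K
  i=16: U-L =  9 → J
  shifts repeat with period 6: QLAKJM

QLAKJM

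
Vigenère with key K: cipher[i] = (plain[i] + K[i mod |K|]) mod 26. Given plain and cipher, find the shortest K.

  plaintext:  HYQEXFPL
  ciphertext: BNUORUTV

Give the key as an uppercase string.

UPEK

  i= 0: B-H = 20 → U
  i= 1: N-Y = 15 → P
  i= 2: U-Q =  4 → E
  i= 3: O-E = 10 → K
  i= 4: R-X = 20 → U
  i= 5: U-F = 15 → P
  i= 6: T-P =  4 → E
  i= 7: V-L = 10 → K
  shifts repeat with period 4: UPEK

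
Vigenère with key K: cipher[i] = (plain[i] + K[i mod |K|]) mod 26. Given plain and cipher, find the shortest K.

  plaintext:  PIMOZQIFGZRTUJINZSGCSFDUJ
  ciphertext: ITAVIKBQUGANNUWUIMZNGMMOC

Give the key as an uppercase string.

  i= 0: I-P = 19 → T
  i= 1: T-I = 11 → L
  i= 2: A-M = 14 → O
  i= 3: V-O =  7 → H
  i= 4: I-Z =  9 → J
  i= 5: K-Q = 20 → U
  i= 6: B-I = 19 → T
  i= 7: Q-F = 11 → L
  i= 8: U-G = 14 → O
  i= 9: G-Z =  7 → H
  i=10: A-R =  9 → J
  i=11: N-T = 20 → U
  i=12: N-U = 19 → T
  i=13: U-J = 11 → L
  i=14: W-I = 14 → O
  i=15: U-N =  7 → H
  i=16: I-Z =  9 → J
  i=17: M-S = 20 → U
  i=18: Z-G = 19 → T
  i=19: N-C = 11 → L
  i=20: G-S = 14 → O
  i=21: M-F =  7 → H
  i=22: M-D =  9 → J
  i=23: O-U = 20 → U
  i=24: C-J = 19 → T
  shifts repeat with period 6: TLOHJU

TLOHJU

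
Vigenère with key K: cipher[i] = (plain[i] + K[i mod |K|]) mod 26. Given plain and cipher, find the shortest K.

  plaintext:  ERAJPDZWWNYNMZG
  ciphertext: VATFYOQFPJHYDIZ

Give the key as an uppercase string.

RJTWJL

  i= 0: V-E = 17 → R
  i= 1: A-R =  9 → J
  i= 2: T-A = 19 → T
  i= 3: F-J = 22 → W
  i= 4: Y-P =  9 → J
  i= 5: O-D = 11 → L
  i= 6: Q-Z = 17 → R
  i= 7: F-W =  9 → J
  i= 8: P-W = 19 → T
  i= 9: J-N = 22 → W
  i=10: H-Y =  9 → J
  i=11: Y-N = 11 → L
  i=12: D-M = 17 → R
  i=13: I-Z =  9 → J
  i=14: Z-G = 19 → T
  shifts repeat with period 6: RJTWJL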